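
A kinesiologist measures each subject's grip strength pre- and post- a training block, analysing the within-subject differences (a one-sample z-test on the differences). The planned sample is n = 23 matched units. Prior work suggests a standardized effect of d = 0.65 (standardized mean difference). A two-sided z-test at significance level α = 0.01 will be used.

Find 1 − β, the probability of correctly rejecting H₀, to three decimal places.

Noncentrality parameter: δ = d·√n = 0.65 × √23 = 3.1173
Critical value for a two-sided test at α = 0.01: z_{α/2} = 2.576.
Power = Φ(δ − 2.576) + Φ(−δ − 2.576) = Φ(0.541) + Φ(-5.693) = 0.7059 + 0.0000 = 0.7059.

Power ≈ 0.706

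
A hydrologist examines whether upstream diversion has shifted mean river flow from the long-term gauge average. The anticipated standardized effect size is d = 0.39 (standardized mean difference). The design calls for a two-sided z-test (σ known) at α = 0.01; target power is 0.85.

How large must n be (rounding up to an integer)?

Set Φ(δ − 2.576) = 0.85; then δ − 2.576 = Φ⁻¹(0.85) = 1.036, giving δ = 3.612.
(Ignoring the negligible lower-tail rejection probability gives the usual closed-form inversion.)
δ = d·√n ⇒ n = (δ/d)² = (3.612 / 0.39)² = 85.79.
Round up to the next whole unit.

n = 86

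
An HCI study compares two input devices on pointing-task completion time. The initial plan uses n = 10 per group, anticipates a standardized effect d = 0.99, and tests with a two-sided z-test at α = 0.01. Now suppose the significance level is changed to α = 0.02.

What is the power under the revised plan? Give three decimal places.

Power ≈ 0.455

δ = d·√(n/2) = 0.99 × √(10/2) = 2.2137 (unchanged). New critical value: z_{0.01} = 2.326.
Revised power = Φ(δ − 2.326) + Φ(−δ − 2.326) = Φ(-0.113) + Φ(-4.540) = 0.4552 + 0.0000 = 0.4552.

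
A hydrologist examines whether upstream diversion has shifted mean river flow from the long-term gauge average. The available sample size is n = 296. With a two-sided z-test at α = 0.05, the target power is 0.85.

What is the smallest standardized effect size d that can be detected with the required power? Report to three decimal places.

d ≈ 0.174

Need Φ(δ − 1.960) = 0.85, so δ = 1.960 + 1.036 = 2.996.
(Lower-tail contribution to power is negligible for δ > 0.)
δ = d·√n ⇒ d = δ/√n = 2.996/√296 = 0.1742.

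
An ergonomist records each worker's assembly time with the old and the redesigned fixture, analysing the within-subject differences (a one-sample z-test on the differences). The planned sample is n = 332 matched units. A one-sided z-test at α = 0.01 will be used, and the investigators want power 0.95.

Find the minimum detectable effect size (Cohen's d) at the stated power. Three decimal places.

d ≈ 0.218

Need Φ(δ − 2.326) = 0.95, so δ = 2.326 + 1.645 = 3.971.
δ = d·√n ⇒ d = δ/√n = 3.971/√332 = 0.2179.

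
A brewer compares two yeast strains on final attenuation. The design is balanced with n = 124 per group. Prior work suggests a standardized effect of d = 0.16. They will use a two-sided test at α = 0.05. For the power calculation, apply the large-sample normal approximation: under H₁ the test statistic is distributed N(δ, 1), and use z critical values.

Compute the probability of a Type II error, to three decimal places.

β ≈ 0.757

Noncentrality parameter: λ = d·√(n/2) = 0.16 × √(124/2) = 1.2598
Two-sided α = 0.05 → critical value z_{0.025} = 1.960.
Power = Φ(λ − 1.960) + Φ(−λ − 1.960) = Φ(-0.700) + Φ(-3.220) = 0.2419 + 0.0006 = 0.2426.
Type II error: β = 1 − power = 1 − 0.2426 = 0.7574.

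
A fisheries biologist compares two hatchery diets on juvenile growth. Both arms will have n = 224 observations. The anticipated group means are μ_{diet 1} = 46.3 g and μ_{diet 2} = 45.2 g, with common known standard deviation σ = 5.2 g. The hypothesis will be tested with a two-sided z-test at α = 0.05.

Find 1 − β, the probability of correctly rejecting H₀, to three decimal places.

Power ≈ 0.610

Standardized effect: d = |μ_{diet 1} − μ_{diet 2}| / σ = |46.3 − 45.2| / 5.2 = 0.2115
Noncentrality parameter: δ = d·√(n/2) = 0.2115 × √(224/2) = 2.2387
Critical value for a two-sided test at α = 0.05: z_{α/2} = 1.960.
Power = Φ(δ − 1.960) + Φ(−δ − 1.960) = Φ(0.279) + Φ(-4.199) = 0.6098 + 0.0000 = 0.6098.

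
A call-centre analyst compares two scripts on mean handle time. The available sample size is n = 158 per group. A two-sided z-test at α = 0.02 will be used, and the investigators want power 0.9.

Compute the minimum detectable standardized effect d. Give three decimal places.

d ≈ 0.406

Required noncentrality: δ = z_{0.01} + z_{0.10} = 2.326 + 1.282 = 3.608.
(Lower-tail contribution to power is negligible for δ > 0.)
δ = d·√(n/2) ⇒ d = δ/√(n/2) = 3.608/√(158/2) = 0.4059.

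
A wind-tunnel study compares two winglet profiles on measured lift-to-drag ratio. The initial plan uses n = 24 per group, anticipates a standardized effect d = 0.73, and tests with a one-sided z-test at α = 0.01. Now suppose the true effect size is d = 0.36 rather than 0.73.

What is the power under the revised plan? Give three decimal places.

Power ≈ 0.140

With d = 0.36: δ = d·√(n/2) = 0.36 × √(24/2) = 1.2471. Critical value z_{0.01} = 2.326.
Revised power = Φ(δ − 2.326) = Φ(-1.079) = 0.1402.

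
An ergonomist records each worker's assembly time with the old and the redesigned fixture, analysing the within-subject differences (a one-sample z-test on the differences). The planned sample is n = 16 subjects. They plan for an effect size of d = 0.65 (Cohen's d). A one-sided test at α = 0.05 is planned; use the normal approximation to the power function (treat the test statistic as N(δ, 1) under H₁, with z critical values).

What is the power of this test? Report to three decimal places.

Noncentrality parameter: δ = d·√n = 0.65 × √16 = 2.6000
Critical value for a one-sided test at α = 0.05: z_α = 1.645.
Power = Φ(δ − 1.645) = Φ(0.955) = 0.8302.

Power ≈ 0.830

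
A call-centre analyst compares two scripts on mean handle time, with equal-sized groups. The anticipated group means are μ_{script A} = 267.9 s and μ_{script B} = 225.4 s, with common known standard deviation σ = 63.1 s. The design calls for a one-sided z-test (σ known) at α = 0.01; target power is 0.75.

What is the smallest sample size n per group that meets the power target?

Standardized effect: d = |μ_{script A} − μ_{script B}| / σ = |267.9 − 225.4| / 63.1 = 0.6735
Set Φ(δ − 2.326) = 0.75; then δ − 2.326 = Φ⁻¹(0.75) = 0.674, giving δ = 3.001.
δ = d·√(n/2) ⇒ n = 2(δ/d)² = 2 × (3.001 / 0.6735)² = 39.70.
Round up to the next whole unit.

n = 40 per group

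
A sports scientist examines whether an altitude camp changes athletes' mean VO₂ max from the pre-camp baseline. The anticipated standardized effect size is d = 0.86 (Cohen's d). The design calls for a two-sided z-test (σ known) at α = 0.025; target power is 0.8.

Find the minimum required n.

For power 0.8 need Φ(δ − z_{0.0125}) = 0.8, so δ = z_{0.0125} + z_{0.20} = 2.241 + 0.842 = 3.083.
(The Φ(−δ − z_{α/2}) term is vanishingly small for δ > 0 and is dropped in the standard sample-size formula.)
δ = d·√n ⇒ n = (δ/d)² = (3.083 / 0.86)² = 12.85.
Rounding up, n = 13.

n = 13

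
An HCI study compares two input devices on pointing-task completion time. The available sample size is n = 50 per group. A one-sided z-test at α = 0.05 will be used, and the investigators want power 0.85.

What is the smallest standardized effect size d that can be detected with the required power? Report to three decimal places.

Required noncentrality: δ = z_{0.05} + z_{0.15} = 1.645 + 1.036 = 2.681.
δ = d·√(n/2) ⇒ d = δ/√(n/2) = 2.681/√(50/2) = 0.5363.

d ≈ 0.536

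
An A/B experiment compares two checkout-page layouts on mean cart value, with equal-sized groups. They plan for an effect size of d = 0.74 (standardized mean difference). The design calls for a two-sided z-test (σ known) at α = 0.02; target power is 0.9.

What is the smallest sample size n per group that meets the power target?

n = 48 per group

Set Φ(δ − 2.326) = 0.9; then δ − 2.326 = Φ⁻¹(0.9) = 1.282, giving δ = 3.608.
(Ignoring the negligible lower-tail rejection probability gives the usual closed-form inversion.)
δ = d·√(n/2) ⇒ n = 2(δ/d)² = 2 × (3.608 / 0.74)² = 47.54.
Rounding up, n = 48 per group.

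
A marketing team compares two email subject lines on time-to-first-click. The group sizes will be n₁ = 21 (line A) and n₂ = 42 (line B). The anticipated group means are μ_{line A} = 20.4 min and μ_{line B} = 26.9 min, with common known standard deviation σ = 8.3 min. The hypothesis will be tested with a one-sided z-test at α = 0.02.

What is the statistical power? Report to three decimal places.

Standardized effect: d = |μ_{line A} − μ_{line B}| / σ = |20.4 − 26.9| / 8.3 = 0.7831
Noncentrality parameter: δ = d / √(1/n₁ + 1/n₂) = 0.7831 / √(1/21 + 1/42) = 2.9302
Critical value for a one-sided test at α = 0.02: z_α = 2.054.
Power = Φ(δ − 2.054) = Φ(0.876) = 0.8096.

Power ≈ 0.810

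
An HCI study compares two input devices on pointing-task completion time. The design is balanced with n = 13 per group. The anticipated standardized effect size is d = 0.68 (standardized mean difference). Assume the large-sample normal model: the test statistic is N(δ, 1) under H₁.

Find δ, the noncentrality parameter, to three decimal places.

δ ≈ 1.734

The noncentrality parameter scales effect size by the design's sample-size factor: δ = d·√(n/2) = 0.68 × √(13/2) = 1.7337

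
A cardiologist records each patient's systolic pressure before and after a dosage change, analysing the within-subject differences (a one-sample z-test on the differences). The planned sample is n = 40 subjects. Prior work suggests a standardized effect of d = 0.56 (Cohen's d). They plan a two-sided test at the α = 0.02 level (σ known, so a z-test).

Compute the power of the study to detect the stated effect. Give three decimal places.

Power ≈ 0.888

Noncentrality parameter: δ = d·√n = 0.56 × √40 = 3.5418
Two-sided α = 0.02 → critical value z_{0.01} = 2.326.
Power = Φ(δ − 2.326) + Φ(−δ − 2.326) = Φ(1.215) + Φ(-5.868) = 0.8879 + 0.0000 = 0.8879.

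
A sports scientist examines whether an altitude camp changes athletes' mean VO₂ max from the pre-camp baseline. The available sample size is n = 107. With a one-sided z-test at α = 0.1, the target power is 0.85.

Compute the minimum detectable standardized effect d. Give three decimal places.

d ≈ 0.224

Required noncentrality: δ = z_{0.1} + z_{0.15} = 1.282 + 1.036 = 2.318.
δ = d·√n ⇒ d = δ/√n = 2.318/√107 = 0.2241.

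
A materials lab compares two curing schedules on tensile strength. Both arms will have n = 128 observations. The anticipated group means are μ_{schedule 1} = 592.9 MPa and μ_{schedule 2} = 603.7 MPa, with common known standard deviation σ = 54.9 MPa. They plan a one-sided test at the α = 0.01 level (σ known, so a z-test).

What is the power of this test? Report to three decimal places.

Power ≈ 0.226

Standardized effect: d = |μ_{schedule 1} − μ_{schedule 2}| / σ = |592.9 − 603.7| / 54.9 = 0.1967
Noncentrality parameter: δ = d·√(n/2) = 0.1967 × √(128/2) = 1.5738
One-sided α = 0.01 → critical value z_{0.01} = 2.326.
Power = P(Z > 2.326 − δ) = Φ(-0.753) = 0.2259.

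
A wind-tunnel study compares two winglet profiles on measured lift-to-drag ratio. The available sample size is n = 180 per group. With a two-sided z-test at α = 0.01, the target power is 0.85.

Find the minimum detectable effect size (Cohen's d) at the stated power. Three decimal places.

Required noncentrality: δ = z_{0.005} + z_{0.15} = 2.576 + 1.036 = 3.612.
(Lower-tail contribution to power is negligible for δ > 0.)
δ = d·√(n/2) ⇒ d = δ/√(n/2) = 3.612/√(180/2) = 0.3808.

d ≈ 0.381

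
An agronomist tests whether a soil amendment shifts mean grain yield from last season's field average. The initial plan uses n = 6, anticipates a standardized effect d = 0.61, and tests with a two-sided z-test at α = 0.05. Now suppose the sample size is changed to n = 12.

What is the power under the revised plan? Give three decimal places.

Power ≈ 0.561

With n = 12: δ = d·√n = 0.61 × √12 = 2.1131. Critical value z_{0.025} = 1.960.
Revised power = Φ(δ − 1.960) + Φ(−δ − 1.960) = Φ(0.153) + Φ(-4.073) = 0.5609 + 0.0000 = 0.5609.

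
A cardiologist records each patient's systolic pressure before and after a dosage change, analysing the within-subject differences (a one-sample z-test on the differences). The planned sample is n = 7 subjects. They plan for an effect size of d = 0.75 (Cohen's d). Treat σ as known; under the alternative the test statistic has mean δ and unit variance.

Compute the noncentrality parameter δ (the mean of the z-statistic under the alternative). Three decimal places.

δ ≈ 1.984

The noncentrality parameter scales effect size by the design's sample-size factor: δ = d·√n = 0.75 × √7 = 1.9843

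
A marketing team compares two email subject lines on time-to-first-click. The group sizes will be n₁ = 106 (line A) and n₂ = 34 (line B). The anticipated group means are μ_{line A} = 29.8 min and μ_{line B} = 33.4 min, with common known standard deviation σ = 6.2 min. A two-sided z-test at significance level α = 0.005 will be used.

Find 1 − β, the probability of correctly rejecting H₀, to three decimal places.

Standardized effect: d = |μ_{line A} − μ_{line B}| / σ = |29.8 − 33.4| / 6.2 = 0.5806
Noncentrality parameter: δ = d / √(1/n₁ + 1/n₂) = 0.5806 / √(1/106 + 1/34) = 2.9460
Critical value for a two-sided test at α = 0.005: z_{α/2} = 2.807.
Power = Φ(δ − 2.807) + Φ(−δ − 2.807) = Φ(0.139) + Φ(-5.753) = 0.5553 + 0.0000 = 0.5553.

Power ≈ 0.555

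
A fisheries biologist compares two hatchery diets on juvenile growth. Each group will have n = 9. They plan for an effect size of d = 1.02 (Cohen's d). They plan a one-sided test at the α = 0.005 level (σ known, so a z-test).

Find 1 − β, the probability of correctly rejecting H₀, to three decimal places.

Power ≈ 0.340

Noncentrality parameter: δ = d·√(n/2) = 1.02 × √(9/2) = 2.1637
One-sided α = 0.005 → critical value z_{0.005} = 2.576.
Power = P(Z > 2.576 − δ) = Φ(-0.412) = 0.3401.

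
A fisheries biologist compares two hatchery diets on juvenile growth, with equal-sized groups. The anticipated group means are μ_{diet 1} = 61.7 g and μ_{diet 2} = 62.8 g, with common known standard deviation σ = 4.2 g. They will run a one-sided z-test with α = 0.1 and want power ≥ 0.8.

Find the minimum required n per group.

Standardized effect: d = |μ_{diet 1} − μ_{diet 2}| / σ = |61.7 − 62.8| / 4.2 = 0.2619
For power 0.8 need Φ(δ − z_{0.1}) = 0.8, so δ = z_{0.1} + z_{0.20} = 1.282 + 0.842 = 2.123.
δ = d·√(n/2) ⇒ n = 2(δ/d)² = 2 × (2.123 / 0.2619)² = 131.44.
Rounding up, n = 132 per group.

n = 132 per group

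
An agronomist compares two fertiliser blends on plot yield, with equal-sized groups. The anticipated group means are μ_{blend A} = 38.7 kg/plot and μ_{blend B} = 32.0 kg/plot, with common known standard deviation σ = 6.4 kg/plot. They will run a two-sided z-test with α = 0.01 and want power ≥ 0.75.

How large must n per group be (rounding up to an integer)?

n = 20 per group

Standardized effect: d = |μ_{blend A} − μ_{blend B}| / σ = |38.7 − 32.0| / 6.4 = 1.0469
Set Φ(δ − 2.576) = 0.75; then δ − 2.576 = Φ⁻¹(0.75) = 0.674, giving δ = 3.250.
(Ignoring the negligible lower-tail rejection probability gives the usual closed-form inversion.)
δ = d·√(n/2) ⇒ n = 2(δ/d)² = 2 × (3.250 / 1.0469)² = 19.28.
Round up to the next whole unit.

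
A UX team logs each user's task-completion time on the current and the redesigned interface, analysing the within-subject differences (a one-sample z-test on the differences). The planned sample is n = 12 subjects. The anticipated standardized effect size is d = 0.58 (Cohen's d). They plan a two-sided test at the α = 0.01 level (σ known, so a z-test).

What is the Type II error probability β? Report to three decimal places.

Noncentrality parameter: δ = d·√n = 0.58 × √12 = 2.0092
Two-sided α = 0.01 → critical value z_{0.005} = 2.576.
Power = Φ(δ − 2.576) + Φ(−δ − 2.576) = Φ(-0.567) + Φ(-4.585) = 0.2855 + 0.0000 = 0.2855.
Type II error: β = 1 − power = 1 − 0.2855 = 0.7145.

β ≈ 0.715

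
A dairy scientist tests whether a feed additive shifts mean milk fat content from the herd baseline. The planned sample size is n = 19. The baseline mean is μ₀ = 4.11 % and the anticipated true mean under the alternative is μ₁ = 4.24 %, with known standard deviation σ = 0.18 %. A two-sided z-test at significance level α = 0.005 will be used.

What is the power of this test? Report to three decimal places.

Power ≈ 0.633

Standardized effect: d = |μ₁ − μ₀| / σ = |4.24 − 4.11| / 0.18 = 0.7222
Noncentrality parameter: δ = d·√n = 0.7222 × √19 = 3.1481
Two-sided α = 0.005 → critical value z_{0.0025} = 2.807.
Power = Φ(δ − 2.807) + Φ(−δ − 2.807) = Φ(0.341) + Φ(-5.955) = 0.6335 + 0.0000 = 0.6335.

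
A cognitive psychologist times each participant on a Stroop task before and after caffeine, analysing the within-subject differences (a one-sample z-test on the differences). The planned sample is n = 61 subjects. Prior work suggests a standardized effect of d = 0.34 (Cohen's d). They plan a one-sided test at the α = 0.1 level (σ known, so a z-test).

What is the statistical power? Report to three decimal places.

Noncentrality parameter: λ = d·√n = 0.34 × √61 = 2.6555
One-sided α = 0.1 → critical value z_{0.1} = 1.282.
Power = Φ(λ − 1.282) = Φ(1.374) = 0.9153.

Power ≈ 0.915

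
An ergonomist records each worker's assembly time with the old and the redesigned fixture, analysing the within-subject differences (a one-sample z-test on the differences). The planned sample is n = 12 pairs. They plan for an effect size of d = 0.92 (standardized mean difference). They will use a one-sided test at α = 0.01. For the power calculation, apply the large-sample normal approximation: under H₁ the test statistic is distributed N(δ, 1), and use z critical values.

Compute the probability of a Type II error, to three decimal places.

β ≈ 0.195

Noncentrality parameter: δ = d·√n = 0.92 × √12 = 3.1870
One-sided α = 0.01 → critical value z_{0.01} = 2.326.
Power = P(Z > 2.326 − δ) = Φ(0.861) = 0.8053.
Type II error: β = 1 − power = 1 − 0.8053 = 0.1947.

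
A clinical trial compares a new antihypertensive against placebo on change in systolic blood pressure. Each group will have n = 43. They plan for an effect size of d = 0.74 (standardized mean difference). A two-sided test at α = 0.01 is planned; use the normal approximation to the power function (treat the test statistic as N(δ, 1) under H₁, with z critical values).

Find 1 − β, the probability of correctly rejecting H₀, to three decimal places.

Power ≈ 0.804

Noncentrality parameter: δ = d·√(n/2) = 0.74 × √(43/2) = 3.4312
Two-sided α = 0.01 → critical value z_{0.005} = 2.576.
Power = Φ(δ − 2.576) + Φ(−δ − 2.576) = Φ(0.855) + Φ(-6.007) = 0.8038 + 0.0000 = 0.8038.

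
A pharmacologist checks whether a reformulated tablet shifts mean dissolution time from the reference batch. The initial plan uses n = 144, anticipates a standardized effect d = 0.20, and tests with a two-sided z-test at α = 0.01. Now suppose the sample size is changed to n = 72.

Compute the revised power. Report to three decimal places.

Power ≈ 0.190

With n = 72: δ = d·√n = 0.20 × √72 = 1.6971. Critical value z_{0.005} = 2.576.
Revised power = Φ(δ − 2.576) + Φ(−δ − 2.576) = Φ(-0.879) + Φ(-4.273) = 0.1898 + 0.0000 = 0.1898.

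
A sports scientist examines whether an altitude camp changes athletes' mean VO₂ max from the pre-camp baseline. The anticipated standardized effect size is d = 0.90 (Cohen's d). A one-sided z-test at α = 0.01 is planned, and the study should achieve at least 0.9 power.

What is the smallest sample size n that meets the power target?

n = 17

For power 0.9 need Φ(δ − z_{0.01}) = 0.9, so δ = z_{0.01} + z_{0.10} = 2.326 + 1.282 = 3.608.
δ = d·√n ⇒ n = (δ/d)² = (3.608 / 0.90)² = 16.07.
Round up to the next whole unit.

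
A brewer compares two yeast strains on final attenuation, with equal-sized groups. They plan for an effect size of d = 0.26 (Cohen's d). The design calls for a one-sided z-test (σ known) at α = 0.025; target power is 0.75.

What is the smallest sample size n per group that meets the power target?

n = 206 per group

For power 0.75 need Φ(δ − z_{0.025}) = 0.75, so δ = z_{0.025} + z_{0.25} = 1.960 + 0.674 = 2.634.
δ = d·√(n/2) ⇒ n = 2(δ/d)² = 2 × (2.634 / 0.26)² = 205.34.
Round up to the next whole unit.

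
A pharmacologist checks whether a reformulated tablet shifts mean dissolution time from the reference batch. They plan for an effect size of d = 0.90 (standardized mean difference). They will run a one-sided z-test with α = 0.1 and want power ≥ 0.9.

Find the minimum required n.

Set Φ(δ − 1.282) = 0.9; then δ − 1.282 = Φ⁻¹(0.9) = 1.282, giving δ = 2.563.
δ = d·√n ⇒ n = (δ/d)² = (2.563 / 0.90)² = 8.11.
Rounding up, n = 9.

n = 9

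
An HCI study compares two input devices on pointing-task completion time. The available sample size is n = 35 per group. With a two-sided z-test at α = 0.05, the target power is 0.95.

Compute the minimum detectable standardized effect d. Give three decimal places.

d ≈ 0.862

Need Φ(δ − 1.960) = 0.95, so δ = 1.960 + 1.645 = 3.605.
(Lower-tail contribution to power is negligible for δ > 0.)
δ = d·√(n/2) ⇒ d = δ/√(n/2) = 3.605/√(35/2) = 0.8617.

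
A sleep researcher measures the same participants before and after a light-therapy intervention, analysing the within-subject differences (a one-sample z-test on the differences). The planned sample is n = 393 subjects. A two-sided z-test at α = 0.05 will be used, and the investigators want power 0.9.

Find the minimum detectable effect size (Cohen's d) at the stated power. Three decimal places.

d ≈ 0.164

Need Φ(δ − 1.960) = 0.9, so δ = 1.960 + 1.282 = 3.242.
(The second rejection-region term Φ(−δ − z_{α/2}) is negligible and dropped.)
δ = d·√n ⇒ d = δ/√n = 3.242/√393 = 0.1635.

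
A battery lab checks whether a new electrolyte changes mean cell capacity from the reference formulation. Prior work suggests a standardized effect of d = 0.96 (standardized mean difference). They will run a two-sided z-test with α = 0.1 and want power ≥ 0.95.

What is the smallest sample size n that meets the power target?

n = 12

Set Φ(δ − 1.645) = 0.95; then δ − 1.645 = Φ⁻¹(0.95) = 1.645, giving δ = 3.290.
(For δ > 0 the lower-tail rejection region contributes negligibly to power, so the one-term inversion is standard.)
δ = d·√n ⇒ n = (δ/d)² = (3.290 / 0.96)² = 11.74.
Round up to the next whole unit.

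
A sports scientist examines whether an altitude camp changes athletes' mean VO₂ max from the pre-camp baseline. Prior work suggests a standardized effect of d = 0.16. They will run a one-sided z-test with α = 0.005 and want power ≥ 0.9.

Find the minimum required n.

n = 582

For power 0.9 need Φ(δ − z_{0.005}) = 0.9, so δ = z_{0.005} + z_{0.10} = 2.576 + 1.282 = 3.857.
δ = d·√n ⇒ n = (δ/d)² = (3.857 / 0.16)² = 581.23.
Rounding up, n = 582.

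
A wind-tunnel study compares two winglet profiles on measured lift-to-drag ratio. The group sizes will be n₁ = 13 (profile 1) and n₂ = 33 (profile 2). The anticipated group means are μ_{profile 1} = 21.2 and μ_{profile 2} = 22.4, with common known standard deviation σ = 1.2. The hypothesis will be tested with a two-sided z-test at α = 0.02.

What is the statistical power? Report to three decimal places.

Standardized effect: d = |μ_{profile 1} − μ_{profile 2}| / σ = |21.2 − 22.4| / 1.2 = 1.0000
Noncentrality parameter: δ = d / √(1/n₁ + 1/n₂) = 1.0000 / √(1/13 + 1/33) = 3.0539
Critical value for a two-sided test at α = 0.02: z_{α/2} = 2.326.
Power = Φ(δ − 2.326) + Φ(−δ − 2.326) = Φ(0.728) + Φ(-5.380) = 0.7665 + 0.0000 = 0.7665.

Power ≈ 0.767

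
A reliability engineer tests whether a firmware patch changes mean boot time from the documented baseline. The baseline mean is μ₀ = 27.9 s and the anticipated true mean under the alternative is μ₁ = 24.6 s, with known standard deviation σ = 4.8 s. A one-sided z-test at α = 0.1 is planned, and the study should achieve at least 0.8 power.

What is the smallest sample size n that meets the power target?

n = 10

Standardized effect: d = |μ₁ − μ₀| / σ = |24.6 − 27.9| / 4.8 = 0.6875
Set Φ(δ − 1.282) = 0.8; then δ − 1.282 = Φ⁻¹(0.8) = 0.842, giving δ = 2.123.
δ = d·√n ⇒ n = (δ/d)² = (2.123 / 0.6875)² = 9.54.
Round up to the next whole unit.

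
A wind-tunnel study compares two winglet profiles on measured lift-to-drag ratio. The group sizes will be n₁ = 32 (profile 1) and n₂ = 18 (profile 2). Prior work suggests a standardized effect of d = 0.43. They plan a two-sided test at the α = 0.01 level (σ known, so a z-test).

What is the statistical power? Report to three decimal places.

Noncentrality parameter: δ = d / √(1/n₁ + 1/n₂) = 0.43 / √(1/32 + 1/18) = 1.4595
Critical value for a two-sided test at α = 0.01: z_{α/2} = 2.576.
Power = Φ(δ − 2.576) + Φ(−δ − 2.576) = Φ(-1.116) + Φ(-4.035) = 0.1321 + 0.0000 = 0.1322.

Power ≈ 0.132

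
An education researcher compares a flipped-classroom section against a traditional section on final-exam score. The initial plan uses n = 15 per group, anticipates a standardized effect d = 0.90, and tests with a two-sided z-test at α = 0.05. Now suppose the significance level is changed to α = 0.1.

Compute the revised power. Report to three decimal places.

δ = d·√(n/2) = 0.90 × √(15/2) = 2.4648 (unchanged). New critical value: z_{0.05} = 1.645.
Revised power = Φ(δ − 1.645) + Φ(−δ − 1.645) = Φ(0.820) + Φ(-4.110) = 0.7939 + 0.0000 = 0.7939.

Power ≈ 0.794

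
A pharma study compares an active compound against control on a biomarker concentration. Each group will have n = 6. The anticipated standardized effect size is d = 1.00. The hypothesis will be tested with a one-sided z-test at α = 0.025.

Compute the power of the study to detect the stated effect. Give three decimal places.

Power ≈ 0.410

Noncentrality parameter: δ = d·√(n/2) = 1.00 × √(6/2) = 1.7321
Critical value for a one-sided test at α = 0.025: z_α = 1.960.
Power = P(Z > 1.960 − δ) = Φ(-0.228) = 0.4099.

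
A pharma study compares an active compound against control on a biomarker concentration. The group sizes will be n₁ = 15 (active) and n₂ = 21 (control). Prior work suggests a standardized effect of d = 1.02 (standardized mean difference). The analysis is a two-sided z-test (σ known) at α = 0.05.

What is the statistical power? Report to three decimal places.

Power ≈ 0.855

Noncentrality parameter: δ = d / √(1/n₁ + 1/n₂) = 1.02 / √(1/15 + 1/21) = 3.0172
Two-sided α = 0.05 → critical value z_{0.025} = 1.960.
Power = Φ(δ − 1.960) + Φ(−δ − 1.960) = Φ(1.057) + Φ(-4.977) = 0.8548 + 0.0000 = 0.8548.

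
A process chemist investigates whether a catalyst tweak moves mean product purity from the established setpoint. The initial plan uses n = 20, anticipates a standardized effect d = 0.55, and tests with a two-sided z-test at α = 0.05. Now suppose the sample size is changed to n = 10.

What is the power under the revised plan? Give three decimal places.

Power ≈ 0.413

With n = 10: δ = d·√n = 0.55 × √10 = 1.7393. Critical value z_{0.025} = 1.960.
Revised power = Φ(δ − 1.960) + Φ(−δ − 1.960) = Φ(-0.221) + Φ(-3.699) = 0.4127 + 0.0001 = 0.4128.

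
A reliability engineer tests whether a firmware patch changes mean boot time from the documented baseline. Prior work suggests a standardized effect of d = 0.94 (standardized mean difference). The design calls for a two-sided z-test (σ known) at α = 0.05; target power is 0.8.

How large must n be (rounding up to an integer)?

For power 0.8 need Φ(δ − z_{0.025}) = 0.8, so δ = z_{0.025} + z_{0.20} = 1.960 + 0.842 = 2.802.
(For δ > 0 the lower-tail rejection region contributes negligibly to power, so the one-term inversion is standard.)
δ = d·√n ⇒ n = (δ/d)² = (2.802 / 0.94)² = 8.88.
Round up to the next whole unit.

n = 9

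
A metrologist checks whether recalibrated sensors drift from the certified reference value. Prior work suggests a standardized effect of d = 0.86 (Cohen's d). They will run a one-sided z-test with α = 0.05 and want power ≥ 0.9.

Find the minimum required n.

For power 0.9 need Φ(δ − z_{0.05}) = 0.9, so δ = z_{0.05} + z_{0.10} = 1.645 + 1.282 = 2.926.
δ = d·√n ⇒ n = (δ/d)² = (2.926 / 0.86)² = 11.58.
Rounding up, n = 12.

n = 12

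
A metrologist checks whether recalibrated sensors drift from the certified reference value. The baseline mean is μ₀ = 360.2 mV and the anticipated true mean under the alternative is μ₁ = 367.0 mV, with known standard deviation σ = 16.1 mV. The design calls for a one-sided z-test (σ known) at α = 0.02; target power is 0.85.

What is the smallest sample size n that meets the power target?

Standardized effect: d = |μ₁ − μ₀| / σ = |367.0 − 360.2| / 16.1 = 0.4224
For power 0.85 need Φ(δ − z_{0.02}) = 0.85, so δ = z_{0.02} + z_{0.15} = 2.054 + 1.036 = 3.090.
δ = d·√n ⇒ n = (δ/d)² = (3.090 / 0.4224)² = 53.53.
Rounding up, n = 54.

n = 54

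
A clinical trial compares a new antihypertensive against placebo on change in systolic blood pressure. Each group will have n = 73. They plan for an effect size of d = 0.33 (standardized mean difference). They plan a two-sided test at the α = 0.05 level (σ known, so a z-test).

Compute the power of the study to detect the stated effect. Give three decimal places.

Power ≈ 0.513

Noncentrality parameter: δ = d·√(n/2) = 0.33 × √(73/2) = 1.9937
Two-sided α = 0.05 → critical value z_{0.025} = 1.960.
Power = Φ(δ − 1.960) + Φ(−δ − 1.960) = Φ(0.034) + Φ(-3.954) = 0.5135 + 0.0000 = 0.5135.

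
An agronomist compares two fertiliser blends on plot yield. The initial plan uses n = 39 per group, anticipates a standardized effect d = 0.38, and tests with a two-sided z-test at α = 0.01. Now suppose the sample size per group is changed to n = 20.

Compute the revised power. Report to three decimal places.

Power ≈ 0.085

With n = 20 per group: δ = d·√(n/2) = 0.38 × √(20/2) = 1.2017. Critical value z_{0.005} = 2.576.
Revised power = Φ(δ − 2.576) + Φ(−δ − 2.576) = Φ(-1.374) + Φ(-3.777) = 0.0847 + 0.0001 = 0.0848.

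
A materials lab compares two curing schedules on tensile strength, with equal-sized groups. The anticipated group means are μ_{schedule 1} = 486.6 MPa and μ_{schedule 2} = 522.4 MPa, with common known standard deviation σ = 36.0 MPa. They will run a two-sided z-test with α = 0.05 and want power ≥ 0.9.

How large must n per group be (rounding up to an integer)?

Standardized effect: d = |μ_{schedule 1} − μ_{schedule 2}| / σ = |486.6 − 522.4| / 36.0 = 0.9944
For power 0.9 need Φ(δ − z_{0.025}) = 0.9, so δ = z_{0.025} + z_{0.10} = 1.960 + 1.282 = 3.242.
(For δ > 0 the lower-tail rejection region contributes negligibly to power, so the one-term inversion is standard.)
δ = d·√(n/2) ⇒ n = 2(δ/d)² = 2 × (3.242 / 0.9944)² = 21.25.
Round up to the next whole unit.

n = 22 per group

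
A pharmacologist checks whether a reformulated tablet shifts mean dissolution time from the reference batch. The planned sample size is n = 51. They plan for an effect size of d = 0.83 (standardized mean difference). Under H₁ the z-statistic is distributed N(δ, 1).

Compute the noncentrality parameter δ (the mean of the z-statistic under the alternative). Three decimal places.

The noncentrality parameter scales effect size by the design's sample-size factor: δ = d·√n = 0.83 × √51 = 5.9274

δ ≈ 5.927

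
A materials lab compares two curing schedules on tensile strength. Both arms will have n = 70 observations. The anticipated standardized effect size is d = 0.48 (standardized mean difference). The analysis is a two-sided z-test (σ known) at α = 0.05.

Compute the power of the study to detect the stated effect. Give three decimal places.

Noncentrality parameter: δ = d·√(n/2) = 0.48 × √(70/2) = 2.8397
Critical value for a two-sided test at α = 0.05: z_{α/2} = 1.960.
Power = Φ(δ − 1.960) + Φ(−δ − 1.960) = Φ(0.880) + Φ(-4.800) = 0.8105 + 0.0000 = 0.8105.

Power ≈ 0.811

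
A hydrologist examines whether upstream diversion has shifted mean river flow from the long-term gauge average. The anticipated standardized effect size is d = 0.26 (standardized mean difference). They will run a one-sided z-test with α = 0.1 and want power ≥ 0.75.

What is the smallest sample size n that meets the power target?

Set Φ(δ − 1.282) = 0.75; then δ − 1.282 = Φ⁻¹(0.75) = 0.674, giving δ = 1.956.
δ = d·√n ⇒ n = (δ/d)² = (1.956 / 0.26)² = 56.60.
Rounding up, n = 57.

n = 57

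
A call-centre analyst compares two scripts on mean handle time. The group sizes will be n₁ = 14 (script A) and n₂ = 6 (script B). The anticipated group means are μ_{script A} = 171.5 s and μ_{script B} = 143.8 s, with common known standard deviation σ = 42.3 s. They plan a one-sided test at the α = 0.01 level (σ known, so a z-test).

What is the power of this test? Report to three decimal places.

Standardized effect: d = |μ_{script A} − μ_{script B}| / σ = |171.5 − 143.8| / 42.3 = 0.6548
Noncentrality parameter: δ = d / √(1/n₁ + 1/n₂) = 0.6548 / √(1/14 + 1/6) = 1.3420
Critical value for a one-sided test at α = 0.01: z_α = 2.326.
Power = P(Z > 2.326 − δ) = Φ(-0.984) = 0.1625.

Power ≈ 0.162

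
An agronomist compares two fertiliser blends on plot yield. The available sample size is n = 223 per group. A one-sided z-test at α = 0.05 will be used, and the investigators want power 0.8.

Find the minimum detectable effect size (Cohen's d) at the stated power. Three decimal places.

d ≈ 0.235

Required noncentrality: δ = z_{0.05} + z_{0.20} = 1.645 + 0.842 = 2.486.
δ = d·√(n/2) ⇒ d = δ/√(n/2) = 2.486/√(223/2) = 0.2355.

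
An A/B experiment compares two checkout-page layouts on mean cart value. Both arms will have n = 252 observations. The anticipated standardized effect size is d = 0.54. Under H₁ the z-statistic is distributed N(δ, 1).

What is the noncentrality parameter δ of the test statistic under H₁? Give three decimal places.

δ = d·√(n/2) = 0.54 × √(252/2) = 6.0615

δ ≈ 6.061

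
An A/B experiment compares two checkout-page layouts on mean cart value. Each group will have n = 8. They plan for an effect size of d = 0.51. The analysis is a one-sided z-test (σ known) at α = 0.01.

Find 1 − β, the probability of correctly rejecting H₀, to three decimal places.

Noncentrality parameter: λ = d·√(n/2) = 0.51 × √(8/2) = 1.0200
Critical value for a one-sided test at α = 0.01: z_α = 2.326.
Power = Φ(λ − 2.326) = Φ(-1.306) = 0.0957.

Power ≈ 0.096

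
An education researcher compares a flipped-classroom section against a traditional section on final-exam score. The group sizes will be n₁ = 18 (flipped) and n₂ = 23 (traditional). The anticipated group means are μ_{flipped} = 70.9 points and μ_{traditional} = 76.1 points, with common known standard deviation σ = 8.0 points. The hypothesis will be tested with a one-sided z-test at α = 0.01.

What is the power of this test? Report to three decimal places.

Power ≈ 0.397

Standardized effect: d = |μ_{flipped} − μ_{traditional}| / σ = |70.9 − 76.1| / 8.0 = 0.6500
Noncentrality parameter: δ = d / √(1/n₁ + 1/n₂) = 0.6500 / √(1/18 + 1/23) = 2.0655
Critical value for a one-sided test at α = 0.01: z_α = 2.326.
Power = P(Z > 2.326 − δ) = Φ(-0.261) = 0.3971.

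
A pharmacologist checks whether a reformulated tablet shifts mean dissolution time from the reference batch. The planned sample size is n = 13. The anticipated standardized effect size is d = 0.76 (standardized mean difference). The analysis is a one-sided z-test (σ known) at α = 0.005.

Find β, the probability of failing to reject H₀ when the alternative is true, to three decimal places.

Noncentrality parameter: δ = d·√n = 0.76 × √13 = 2.7402
Critical value for a one-sided test at α = 0.005: z_α = 2.576.
Power = P(Z > 2.576 − δ) = Φ(0.164) = 0.5653.
Type II error: β = 1 − power = 1 − 0.5653 = 0.4347.

β ≈ 0.435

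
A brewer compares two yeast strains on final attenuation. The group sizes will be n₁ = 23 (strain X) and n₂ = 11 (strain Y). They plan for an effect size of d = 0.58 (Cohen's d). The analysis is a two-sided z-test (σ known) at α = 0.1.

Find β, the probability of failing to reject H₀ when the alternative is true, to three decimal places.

β ≈ 0.524

Noncentrality parameter: δ = d / √(1/n₁ + 1/n₂) = 0.58 / √(1/23 + 1/11) = 1.5822
Critical value for a two-sided test at α = 0.1: z_{α/2} = 1.645.
Power = Φ(δ − 1.645) + Φ(−δ − 1.645) = Φ(-0.063) + Φ(-3.227) = 0.4750 + 0.0006 = 0.4756.
Type II error: β = 1 − power = 1 − 0.4756 = 0.5244.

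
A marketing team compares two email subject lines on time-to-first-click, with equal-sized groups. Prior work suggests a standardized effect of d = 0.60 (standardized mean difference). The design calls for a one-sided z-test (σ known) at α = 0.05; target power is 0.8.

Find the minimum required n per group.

n = 35 per group

Set Φ(δ − 1.645) = 0.8; then δ − 1.645 = Φ⁻¹(0.8) = 0.842, giving δ = 2.486.
δ = d·√(n/2) ⇒ n = 2(δ/d)² = 2 × (2.486 / 0.60)² = 34.35.
Rounding up, n = 35 per group.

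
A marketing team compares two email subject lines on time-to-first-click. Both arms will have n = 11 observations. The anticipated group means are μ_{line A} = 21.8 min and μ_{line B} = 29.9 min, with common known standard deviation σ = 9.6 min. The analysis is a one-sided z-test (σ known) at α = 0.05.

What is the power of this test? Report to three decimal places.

Standardized effect: d = |μ_{line A} − μ_{line B}| / σ = |21.8 − 29.9| / 9.6 = 0.8438
Noncentrality parameter: λ = d·√(n/2) = 0.8438 × √(11/2) = 1.9788
Critical value for a one-sided test at α = 0.05: z_α = 1.645.
Power = Φ(λ − 1.645) = Φ(0.334) = 0.6308.

Power ≈ 0.631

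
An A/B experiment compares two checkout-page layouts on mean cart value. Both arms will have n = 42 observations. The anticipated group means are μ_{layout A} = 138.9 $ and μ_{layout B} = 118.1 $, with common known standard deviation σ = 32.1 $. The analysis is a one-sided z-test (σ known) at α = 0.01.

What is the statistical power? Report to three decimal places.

Power ≈ 0.740

Standardized effect: d = |μ_{layout A} − μ_{layout B}| / σ = |138.9 − 118.1| / 32.1 = 0.6480
Noncentrality parameter: δ = d·√(n/2) = 0.6480 × √(42/2) = 2.9694
One-sided α = 0.01 → critical value z_{0.01} = 2.326.
Power = Φ(δ − 2.326) = Φ(0.643) = 0.7399.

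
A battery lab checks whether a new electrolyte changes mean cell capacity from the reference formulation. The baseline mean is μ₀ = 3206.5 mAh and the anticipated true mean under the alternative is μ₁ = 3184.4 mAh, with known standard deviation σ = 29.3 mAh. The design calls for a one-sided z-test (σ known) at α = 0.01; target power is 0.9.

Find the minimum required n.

n = 23

Standardized effect: d = |μ₁ − μ₀| / σ = |3184.4 − 3206.5| / 29.3 = 0.7543
Set Φ(δ − 2.326) = 0.9; then δ − 2.326 = Φ⁻¹(0.9) = 1.282, giving δ = 3.608.
δ = d·√n ⇒ n = (δ/d)² = (3.608 / 0.7543)² = 22.88.
Rounding up, n = 23.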